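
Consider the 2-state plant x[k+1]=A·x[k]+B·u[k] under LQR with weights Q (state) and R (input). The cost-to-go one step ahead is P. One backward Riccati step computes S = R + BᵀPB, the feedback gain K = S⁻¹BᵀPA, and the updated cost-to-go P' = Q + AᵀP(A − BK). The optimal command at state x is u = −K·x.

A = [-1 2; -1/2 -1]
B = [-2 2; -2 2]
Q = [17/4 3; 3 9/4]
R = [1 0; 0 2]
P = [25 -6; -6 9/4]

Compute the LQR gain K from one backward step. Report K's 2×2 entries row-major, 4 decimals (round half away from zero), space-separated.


BᵀP = [-38.0000 7.5000; 38.0000 -7.5000]
S = R + BᵀPB = [1 0; 0 2] + [61.0000 -61.0000; -61.0000 61.0000] = [62.0000 -61.0000; -61.0000 63.0000]
BᵀPA = [34.2500 -83.5000; -34.2500 83.5000]
K = S⁻¹·BᵀPA = [0.3703 -0.9027; -0.1851 0.4514]
A−BK = [0.1108 -0.7081; 0.6108 -3.7081]
AᵀP(A−BK) = [0.5399 -2.4986; -2.4986 13.1865]
P' = Q + AᵀP(A−BK) = [4.7899 0.5014; 0.5014 15.4365]
tr(P') = 20.2264

0.3703 -0.9027 -0.1851 0.4514


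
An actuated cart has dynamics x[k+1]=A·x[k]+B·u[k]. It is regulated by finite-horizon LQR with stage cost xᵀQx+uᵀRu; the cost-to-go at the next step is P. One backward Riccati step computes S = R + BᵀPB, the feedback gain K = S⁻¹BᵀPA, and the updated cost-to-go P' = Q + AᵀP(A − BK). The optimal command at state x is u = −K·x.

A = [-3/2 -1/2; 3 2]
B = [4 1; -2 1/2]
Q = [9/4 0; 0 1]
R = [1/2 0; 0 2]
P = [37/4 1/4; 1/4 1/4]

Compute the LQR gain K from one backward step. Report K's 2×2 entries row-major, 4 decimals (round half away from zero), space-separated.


BᵀP = [36.5000 0.5000; 9.3750 0.3750]
S = R + BᵀPB = [1/2 0; 0 2] + [145.0000 36.7500; 36.7500 9.5625] = [145.5000 36.7500; 36.7500 11.5625]
BᵀPA = [-53.2500 -17.2500; -12.9375 -3.9375]
K = S⁻¹·BᵀPA = [-0.4227 -0.1650; 0.2246 0.1840]
A−BK = [-0.0338 -0.0239; 2.0422 1.5780]
AᵀP(A−BK) = [1.2090 0.9051; 0.9051 0.6902]
P' = Q + AᵀP(A−BK) = [3.4590 0.9051; 0.9051 1.6902]
tr(P') = 5.1493

-0.4227 -0.1650 0.2246 0.1840


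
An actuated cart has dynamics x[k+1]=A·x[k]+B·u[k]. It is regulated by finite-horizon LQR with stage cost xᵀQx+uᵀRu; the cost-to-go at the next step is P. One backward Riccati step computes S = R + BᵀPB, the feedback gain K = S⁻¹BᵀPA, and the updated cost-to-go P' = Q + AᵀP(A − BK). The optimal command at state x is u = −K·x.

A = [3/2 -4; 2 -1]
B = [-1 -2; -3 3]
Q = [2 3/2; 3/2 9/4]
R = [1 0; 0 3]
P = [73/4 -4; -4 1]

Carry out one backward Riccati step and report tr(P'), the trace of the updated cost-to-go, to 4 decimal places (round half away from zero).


11.3537

BᵀP = [-6.2500 1.0000; -48.5000 11.0000]
S = R + BᵀPB = [1 0; 0 3] + [3.2500 15.5000; 15.5000 130.0000] = [4.2500 15.5000; 15.5000 133.0000]
BᵀPA = [-7.3750 24.0000; -50.7500 183.0000]
K = S⁻¹·BᵀPA = [-0.5977 1.0938; -0.3119 1.2485]
A−BK = [0.2785 -0.4092; 1.1427 -1.4638]
AᵀP(A−BK) = [0.8244 -2.0735; -2.0735 6.2792]
P' = Q + AᵀP(A−BK) = [2.8244 -0.5735; -0.5735 8.5292]
tr(P') = 11.3537


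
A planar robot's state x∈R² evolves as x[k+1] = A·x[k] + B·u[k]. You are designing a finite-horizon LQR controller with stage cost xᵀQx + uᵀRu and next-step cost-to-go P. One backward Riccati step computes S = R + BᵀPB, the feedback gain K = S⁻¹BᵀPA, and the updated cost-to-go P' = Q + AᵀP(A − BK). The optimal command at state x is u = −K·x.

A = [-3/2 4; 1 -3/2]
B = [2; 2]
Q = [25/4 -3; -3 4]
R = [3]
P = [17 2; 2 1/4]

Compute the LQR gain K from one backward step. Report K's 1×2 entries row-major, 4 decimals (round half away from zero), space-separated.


-0.5966 1.6506

BᵀP = [38.0000 4.5000]
S = R + BᵀPB = [3] + [85.0000] = [88.0000]
BᵀPA = [-52.5000 145.2500]
K = S⁻¹·BᵀPA = [-0.5966 1.6506]
A−BK = [-0.3068 0.6989; 2.1932 -4.8011]
AᵀP(A−BK) = [1.1790 -3.2202; -3.2202 8.8175]
P' = Q + AᵀP(A−BK) = [7.4290 -6.2202; -6.2202 12.8175]
tr(P') = 20.2464


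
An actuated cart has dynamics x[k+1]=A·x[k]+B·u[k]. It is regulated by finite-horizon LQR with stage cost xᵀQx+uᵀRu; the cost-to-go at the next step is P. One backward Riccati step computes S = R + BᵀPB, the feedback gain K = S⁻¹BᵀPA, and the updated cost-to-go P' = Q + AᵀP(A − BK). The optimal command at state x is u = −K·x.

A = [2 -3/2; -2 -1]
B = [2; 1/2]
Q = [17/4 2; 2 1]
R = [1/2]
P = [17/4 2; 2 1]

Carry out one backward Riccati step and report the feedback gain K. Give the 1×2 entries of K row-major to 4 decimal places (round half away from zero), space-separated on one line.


0.4598 -0.8621

BᵀP = [9.5000 4.5000]
S = R + BᵀPB = [1/2] + [21.2500] = [21.7500]
BᵀPA = [10.0000 -18.7500]
K = S⁻¹·BᵀPA = [0.4598 -0.8621]
A−BK = [1.0805 0.2241; -2.2299 -0.5690]
AᵀP(A−BK) = [0.4023 -0.1293; -0.1293 0.3987]
P' = Q + AᵀP(A−BK) = [4.6523 1.8707; 1.8707 1.3987]
tr(P') = 6.0510


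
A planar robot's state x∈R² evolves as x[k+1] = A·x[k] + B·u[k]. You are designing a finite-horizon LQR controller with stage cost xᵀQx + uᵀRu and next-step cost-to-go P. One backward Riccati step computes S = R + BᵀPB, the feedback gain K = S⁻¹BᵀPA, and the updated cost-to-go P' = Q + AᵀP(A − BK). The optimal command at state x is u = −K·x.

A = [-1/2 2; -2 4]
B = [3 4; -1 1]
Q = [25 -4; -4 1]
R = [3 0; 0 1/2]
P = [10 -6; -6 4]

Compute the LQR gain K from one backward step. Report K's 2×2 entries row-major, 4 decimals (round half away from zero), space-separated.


0.3653 -0.6552 -0.1851 0.5831

BᵀP = [36.0000 -22.0000; 34.0000 -20.0000]
S = R + BᵀPB = [3 0; 0 1/2] + [130.0000 122.0000; 122.0000 116.0000] = [133.0000 122.0000; 122.0000 116.5000]
BᵀPA = [26.0000 -16.0000; 23.0000 -12.0000]
K = S⁻¹·BᵀPA = [0.3653 -0.6552; -0.1851 0.5831]
A−BK = [-0.8554 1.6331; -1.4496 2.7617]
AᵀP(A−BK) = [1.2600 -2.3767; -2.3767 4.5143]
P' = Q + AᵀP(A−BK) = [26.2600 -6.3767; -6.3767 5.5143]
tr(P') = 31.7744


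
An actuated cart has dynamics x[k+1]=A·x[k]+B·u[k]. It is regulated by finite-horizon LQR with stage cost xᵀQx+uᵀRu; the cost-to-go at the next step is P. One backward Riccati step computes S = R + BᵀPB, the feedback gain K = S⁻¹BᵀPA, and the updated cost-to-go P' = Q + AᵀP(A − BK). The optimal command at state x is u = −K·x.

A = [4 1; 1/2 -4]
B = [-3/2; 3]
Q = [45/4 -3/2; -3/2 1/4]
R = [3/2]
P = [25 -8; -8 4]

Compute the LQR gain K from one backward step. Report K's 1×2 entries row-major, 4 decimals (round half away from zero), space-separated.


BᵀP = [-61.5000 24.0000]
S = R + BᵀPB = [3/2] + [164.2500] = [165.7500]
BᵀPA = [-234.0000 -157.5000]
K = S⁻¹·BᵀPA = [-1.4118 -0.9502]
A−BK = [1.8824 -0.4253; 4.7353 -1.1493]
AᵀP(A−BK) = [38.6471 -6.3529; -6.3529 3.3394]
P' = Q + AᵀP(A−BK) = [49.8971 -7.8529; -7.8529 3.5894]
tr(P') = 53.4864

-1.4118 -0.9502


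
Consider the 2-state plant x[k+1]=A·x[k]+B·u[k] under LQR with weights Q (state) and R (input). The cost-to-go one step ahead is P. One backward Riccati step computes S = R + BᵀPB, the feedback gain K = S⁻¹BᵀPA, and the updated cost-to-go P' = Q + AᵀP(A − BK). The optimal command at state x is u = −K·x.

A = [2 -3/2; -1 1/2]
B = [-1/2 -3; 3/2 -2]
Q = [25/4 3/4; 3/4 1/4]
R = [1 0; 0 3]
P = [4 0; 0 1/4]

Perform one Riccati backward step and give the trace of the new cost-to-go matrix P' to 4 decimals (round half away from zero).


8.8478

BᵀP = [-2.0000 0.3750; -12.0000 -0.5000]
S = R + BᵀPB = [1 0; 0 3] + [1.5625 5.2500; 5.2500 37.0000] = [2.5625 5.2500; 5.2500 40.0000]
BᵀPA = [-4.3750 3.1875; -23.5000 17.7500]
K = S⁻¹·BᵀPA = [-0.6889 0.4579; -0.4971 0.3837]
A−BK = [0.1643 -0.1201; -0.9608 0.5805]
AᵀP(A−BK) = [1.5546 -1.1059; -1.1059 0.7932]
P' = Q + AᵀP(A−BK) = [7.8046 -0.3559; -0.3559 1.0432]
tr(P') = 8.8478


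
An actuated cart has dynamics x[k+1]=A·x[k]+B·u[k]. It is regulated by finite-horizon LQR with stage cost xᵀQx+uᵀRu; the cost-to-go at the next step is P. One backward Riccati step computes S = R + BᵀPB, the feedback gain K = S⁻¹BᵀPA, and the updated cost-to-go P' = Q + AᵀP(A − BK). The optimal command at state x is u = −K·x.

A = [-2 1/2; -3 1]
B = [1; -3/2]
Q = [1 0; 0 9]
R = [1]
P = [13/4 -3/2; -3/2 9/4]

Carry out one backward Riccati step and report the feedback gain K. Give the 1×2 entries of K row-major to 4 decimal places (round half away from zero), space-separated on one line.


BᵀP = [5.5000 -4.8750]
S = R + BᵀPB = [1] + [12.8125] = [13.8125]
BᵀPA = [3.6250 -2.1250]
K = S⁻¹·BᵀPA = [0.2624 -0.1538]
A−BK = [-2.2624 0.6538; -2.6063 0.7692]
AᵀP(A−BK) = [14.2986 -4.1923; -4.1923 1.2356]
P' = Q + AᵀP(A−BK) = [15.2986 -4.1923; -4.1923 10.2356]
tr(P') = 25.5342

0.2624 -0.1538


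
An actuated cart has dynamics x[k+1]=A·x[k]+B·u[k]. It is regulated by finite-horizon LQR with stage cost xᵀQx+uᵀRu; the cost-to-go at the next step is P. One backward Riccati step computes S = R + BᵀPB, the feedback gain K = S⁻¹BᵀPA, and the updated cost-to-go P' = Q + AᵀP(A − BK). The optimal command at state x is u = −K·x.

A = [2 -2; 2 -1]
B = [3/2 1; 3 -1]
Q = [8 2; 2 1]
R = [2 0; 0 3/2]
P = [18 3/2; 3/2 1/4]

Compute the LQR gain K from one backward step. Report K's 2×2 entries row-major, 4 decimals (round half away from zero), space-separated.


0.8811 -0.7916 0.6203 -0.6979

BᵀP = [31.5000 3.0000; 16.5000 1.2500]
S = R + BᵀPB = [2 0; 0 3/2] + [56.2500 28.5000; 28.5000 15.2500] = [58.2500 28.5000; 28.5000 16.7500]
BᵀPA = [69.0000 -66.0000; 35.5000 -34.2500]
K = S⁻¹·BᵀPA = [0.8811 -0.7916; 0.6203 -0.6979]
A−BK = [0.0581 -0.1147; -0.0229 0.6769]
AᵀP(A−BK) = [2.1866 -2.1052; -2.1052 2.1023]
P' = Q + AᵀP(A−BK) = [10.1866 -0.1052; -0.1052 3.1023]
tr(P') = 13.2889


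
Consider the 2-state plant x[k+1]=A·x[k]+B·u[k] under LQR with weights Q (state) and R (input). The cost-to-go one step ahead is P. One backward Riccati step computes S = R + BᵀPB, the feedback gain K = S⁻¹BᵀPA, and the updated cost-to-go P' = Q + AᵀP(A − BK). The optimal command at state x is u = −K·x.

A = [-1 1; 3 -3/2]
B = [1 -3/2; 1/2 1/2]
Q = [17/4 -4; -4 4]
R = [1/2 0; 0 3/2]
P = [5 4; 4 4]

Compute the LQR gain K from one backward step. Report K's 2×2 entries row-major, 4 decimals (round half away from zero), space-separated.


BᵀP = [7.0000 6.0000; -5.5000 -4.0000]
S = R + BᵀPB = [1/2 0; 0 3/2] + [10.0000 -7.5000; -7.5000 6.2500] = [10.5000 -7.5000; -7.5000 7.7500]
BᵀPA = [11.0000 -2.0000; -6.5000 0.5000]
K = S⁻¹·BᵀPA = [1.4527 -0.4677; 0.5672 -0.3881]
A−BK = [-1.6020 0.8856; 1.9900 -1.0721]
AᵀP(A−BK) = [4.7065 -2.3781; -2.3781 1.2587]
P' = Q + AᵀP(A−BK) = [8.9565 -6.3781; -6.3781 5.2587]
tr(P') = 14.2152

1.4527 -0.4677 0.5672 -0.3881


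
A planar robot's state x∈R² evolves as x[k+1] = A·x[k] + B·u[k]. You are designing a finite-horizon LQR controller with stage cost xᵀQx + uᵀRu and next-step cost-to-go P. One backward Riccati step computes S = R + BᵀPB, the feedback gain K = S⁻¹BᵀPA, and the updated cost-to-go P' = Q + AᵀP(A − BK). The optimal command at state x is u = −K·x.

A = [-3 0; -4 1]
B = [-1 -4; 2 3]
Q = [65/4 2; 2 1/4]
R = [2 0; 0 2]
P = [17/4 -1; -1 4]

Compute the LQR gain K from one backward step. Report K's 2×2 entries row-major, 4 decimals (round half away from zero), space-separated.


BᵀP = [-6.2500 9.0000; -20.0000 16.0000]
S = R + BᵀPB = [2 0; 0 2] + [24.2500 52.0000; 52.0000 128.0000] = [26.2500 52.0000; 52.0000 130.0000]
BᵀPA = [-17.2500 9.0000; -4.0000 16.0000]
K = S⁻¹·BᵀPA = [-2.8716 0.4771; 1.1179 -0.0677]
A−BK = [-1.4001 0.2061; -1.6104 0.2491]
AᵀP(A−BK) = [33.1870 -5.0416; -5.0416 0.7904]
P' = Q + AᵀP(A−BK) = [49.4370 -3.0416; -3.0416 1.0404]
tr(P') = 50.4774

-2.8716 0.4771 1.1179 -0.0677


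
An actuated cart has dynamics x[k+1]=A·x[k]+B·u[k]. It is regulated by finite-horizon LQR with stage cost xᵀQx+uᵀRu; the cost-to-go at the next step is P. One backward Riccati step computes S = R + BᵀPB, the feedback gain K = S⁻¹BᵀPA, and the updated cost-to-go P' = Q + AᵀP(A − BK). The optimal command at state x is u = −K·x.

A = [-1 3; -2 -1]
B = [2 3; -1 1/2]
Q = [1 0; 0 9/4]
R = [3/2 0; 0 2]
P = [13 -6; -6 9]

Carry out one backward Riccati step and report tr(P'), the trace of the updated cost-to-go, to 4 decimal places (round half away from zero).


9.9802

BᵀP = [32.0000 -21.0000; 36.0000 -13.5000]
S = R + BᵀPB = [3/2 0; 0 2] + [85.0000 85.5000; 85.5000 101.2500] = [86.5000 85.5000; 85.5000 103.2500]
BᵀPA = [10.0000 117.0000; -9.0000 121.5000]
K = S⁻¹·BᵀPA = [1.1117 1.0439; -1.0078 0.3123]
A−BK = [-0.2001 -0.0248; -0.3844 -0.1123]
AᵀP(A−BK) = [4.8124 1.3722; 1.3722 1.9177]
P' = Q + AᵀP(A−BK) = [5.8124 1.3722; 1.3722 4.1677]
tr(P') = 9.9802


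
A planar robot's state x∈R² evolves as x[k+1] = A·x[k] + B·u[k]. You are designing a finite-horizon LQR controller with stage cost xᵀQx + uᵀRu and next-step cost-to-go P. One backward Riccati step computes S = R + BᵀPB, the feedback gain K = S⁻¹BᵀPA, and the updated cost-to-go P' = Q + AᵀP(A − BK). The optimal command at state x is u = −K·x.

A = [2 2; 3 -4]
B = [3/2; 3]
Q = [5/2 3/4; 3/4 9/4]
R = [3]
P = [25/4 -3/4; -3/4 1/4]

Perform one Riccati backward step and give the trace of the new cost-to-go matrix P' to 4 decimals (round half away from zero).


BᵀP = [7.1250 -0.3750]
S = R + BᵀPB = [3] + [9.5625] = [12.5625]
BᵀPA = [13.1250 15.7500]
K = S⁻¹·BᵀPA = [1.0448 1.2537]
A−BK = [0.4328 0.1194; -0.1343 -7.7612]
AᵀP(A−BK) = [4.5373 7.0448; 7.0448 21.2537]
P' = Q + AᵀP(A−BK) = [7.0373 7.7948; 7.7948 23.5037]
tr(P') = 30.5410

30.5410


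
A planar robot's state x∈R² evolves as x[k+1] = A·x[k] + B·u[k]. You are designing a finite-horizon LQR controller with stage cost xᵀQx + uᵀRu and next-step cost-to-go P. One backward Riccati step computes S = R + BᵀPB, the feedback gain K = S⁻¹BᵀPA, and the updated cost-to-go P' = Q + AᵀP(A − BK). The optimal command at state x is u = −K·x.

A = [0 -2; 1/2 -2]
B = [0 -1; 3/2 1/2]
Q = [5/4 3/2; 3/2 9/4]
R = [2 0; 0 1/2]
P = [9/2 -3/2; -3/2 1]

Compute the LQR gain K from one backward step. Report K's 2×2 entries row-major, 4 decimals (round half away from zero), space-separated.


BᵀP = [-2.2500 1.5000; -5.2500 2.0000]
S = R + BᵀPB = [2 0; 0 1/2] + [2.2500 3.0000; 3.0000 6.2500] = [4.2500 3.0000; 3.0000 6.7500]
BᵀPA = [0.7500 1.5000; 1.0000 6.5000]
K = S⁻¹·BᵀPA = [0.1048 -0.4762; 0.1016 1.1746]
A−BK = [0.1016 -0.8254; 0.2921 -1.8730]
AᵀP(A−BK) = [0.0698 -0.3175; -0.3175 3.0794]
P' = Q + AᵀP(A−BK) = [1.3198 1.1825; 1.1825 5.3294]
tr(P') = 6.6492

0.1048 -0.4762 0.1016 1.1746


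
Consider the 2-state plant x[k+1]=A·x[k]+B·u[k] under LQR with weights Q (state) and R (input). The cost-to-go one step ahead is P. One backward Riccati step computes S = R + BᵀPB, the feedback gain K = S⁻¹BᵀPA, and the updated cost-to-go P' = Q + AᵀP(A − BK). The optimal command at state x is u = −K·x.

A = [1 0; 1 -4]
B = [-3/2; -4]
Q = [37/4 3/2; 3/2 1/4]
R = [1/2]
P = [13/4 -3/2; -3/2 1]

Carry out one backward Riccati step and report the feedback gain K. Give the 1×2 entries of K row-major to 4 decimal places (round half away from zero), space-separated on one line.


BᵀP = [1.1250 -1.7500]
S = R + BᵀPB = [1/2] + [5.3125] = [5.8125]
BᵀPA = [-0.6250 7.0000]
K = S⁻¹·BᵀPA = [-0.1075 1.2043]
A−BK = [0.8387 1.8065; 0.5699 0.8172]
AᵀP(A−BK) = [1.1828 2.7527; 2.7527 7.5699]
P' = Q + AᵀP(A−BK) = [10.4328 4.2527; 4.2527 7.8199]
tr(P') = 18.2527

-0.1075 1.2043


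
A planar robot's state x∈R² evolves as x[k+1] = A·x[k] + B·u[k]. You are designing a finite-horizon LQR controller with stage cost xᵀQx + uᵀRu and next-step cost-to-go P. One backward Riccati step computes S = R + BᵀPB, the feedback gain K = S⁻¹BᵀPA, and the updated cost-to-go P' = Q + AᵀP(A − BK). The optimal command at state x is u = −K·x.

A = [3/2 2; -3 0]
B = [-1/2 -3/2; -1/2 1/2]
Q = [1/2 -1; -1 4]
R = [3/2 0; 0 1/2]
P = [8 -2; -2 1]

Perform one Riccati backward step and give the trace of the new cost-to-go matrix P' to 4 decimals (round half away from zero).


BᵀP = [-3.0000 0.5000; -13.0000 3.5000]
S = R + BᵀPB = [3/2 0; 0 1/2] + [1.2500 4.7500; 4.7500 21.2500] = [2.7500 4.7500; 4.7500 21.7500]
BᵀPA = [-6.0000 -6.0000; -30.0000 -26.0000]
K = S⁻¹·BᵀPA = [0.3221 -0.1879; -1.4497 -1.1544]
A−BK = [-0.5134 0.1745; -2.1141 0.4832]
AᵀP(A−BK) = [3.4430 0.2416; 0.2416 0.8591]
P' = Q + AᵀP(A−BK) = [3.9430 -0.7584; -0.7584 4.8591]
tr(P') = 8.8020

8.8020


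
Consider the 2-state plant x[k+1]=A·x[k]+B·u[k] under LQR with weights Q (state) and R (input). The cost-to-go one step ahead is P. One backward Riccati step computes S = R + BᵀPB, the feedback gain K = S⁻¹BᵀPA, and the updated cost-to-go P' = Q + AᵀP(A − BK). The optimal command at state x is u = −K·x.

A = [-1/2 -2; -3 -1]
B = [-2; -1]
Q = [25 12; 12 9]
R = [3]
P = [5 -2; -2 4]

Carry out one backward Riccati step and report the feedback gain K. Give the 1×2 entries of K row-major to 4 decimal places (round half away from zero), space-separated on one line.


0.2105 0.8421

BᵀP = [-8.0000 0.0000]
S = R + BᵀPB = [3] + [16.0000] = [19.0000]
BᵀPA = [4.0000 16.0000]
K = S⁻¹·BᵀPA = [0.2105 0.8421]
A−BK = [-0.0789 -0.3158; -2.7895 -0.1579]
AᵀP(A−BK) = [30.4079 0.6316; 0.6316 2.5263]
P' = Q + AᵀP(A−BK) = [55.4079 12.6316; 12.6316 11.5263]
tr(P') = 66.9342


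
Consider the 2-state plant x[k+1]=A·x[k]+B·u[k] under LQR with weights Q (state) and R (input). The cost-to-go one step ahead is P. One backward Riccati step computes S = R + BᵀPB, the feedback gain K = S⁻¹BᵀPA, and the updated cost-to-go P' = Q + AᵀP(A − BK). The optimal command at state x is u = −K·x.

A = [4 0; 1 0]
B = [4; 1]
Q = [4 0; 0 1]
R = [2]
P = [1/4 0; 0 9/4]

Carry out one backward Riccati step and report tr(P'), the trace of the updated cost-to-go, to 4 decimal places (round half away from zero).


BᵀP = [1.0000 2.2500]
S = R + BᵀPB = [2] + [6.2500] = [8.2500]
BᵀPA = [6.2500 0.0000]
K = S⁻¹·BᵀPA = [0.7576 0.0000]
A−BK = [0.9697 0.0000; 0.2424 0.0000]
AᵀP(A−BK) = [1.5152 0.0000; 0.0000 0.0000]
P' = Q + AᵀP(A−BK) = [5.5152 0.0000; 0.0000 1.0000]
tr(P') = 6.5152

6.5152


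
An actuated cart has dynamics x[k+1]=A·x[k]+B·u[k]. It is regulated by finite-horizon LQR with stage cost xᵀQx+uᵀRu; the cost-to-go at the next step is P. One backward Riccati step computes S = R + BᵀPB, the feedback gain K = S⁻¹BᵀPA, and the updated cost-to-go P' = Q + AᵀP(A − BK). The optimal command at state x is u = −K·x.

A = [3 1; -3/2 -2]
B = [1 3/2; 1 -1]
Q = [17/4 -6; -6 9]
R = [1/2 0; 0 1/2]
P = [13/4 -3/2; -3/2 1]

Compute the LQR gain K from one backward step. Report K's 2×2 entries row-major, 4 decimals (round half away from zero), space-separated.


BᵀP = [1.7500 -0.5000; 6.3750 -3.2500]
S = R + BᵀPB = [1/2 0; 0 1/2] + [1.2500 3.1250; 3.1250 12.8125] = [1.7500 3.1250; 3.1250 13.3125]
BᵀPA = [6.0000 2.7500; 24.0000 12.8750]
K = S⁻¹·BᵀPA = [0.3603 -0.2679; 1.7182 1.0300]
A−BK = [0.0624 -0.2771; -0.1420 -0.7021]
AᵀP(A−BK) = [1.6005 0.8868; 0.8868 0.7252]
P' = Q + AᵀP(A−BK) = [5.8505 -5.1132; -5.1132 9.7252]
tr(P') = 15.5756

0.3603 -0.2679 1.7182 1.0300


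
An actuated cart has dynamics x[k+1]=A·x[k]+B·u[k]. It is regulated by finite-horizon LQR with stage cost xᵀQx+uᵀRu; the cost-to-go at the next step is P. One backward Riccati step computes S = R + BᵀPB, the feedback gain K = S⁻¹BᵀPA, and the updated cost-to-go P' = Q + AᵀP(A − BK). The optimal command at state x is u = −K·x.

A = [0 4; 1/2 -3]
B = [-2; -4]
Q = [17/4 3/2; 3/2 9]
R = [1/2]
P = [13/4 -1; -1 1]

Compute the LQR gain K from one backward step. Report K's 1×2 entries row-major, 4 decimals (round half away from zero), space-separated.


-0.0741 -0.2963

BᵀP = [-2.5000 -2.0000]
S = R + BᵀPB = [1/2] + [13.0000] = [13.5000]
BᵀPA = [-1.0000 -4.0000]
K = S⁻¹·BᵀPA = [-0.0741 -0.2963]
A−BK = [-0.1481 3.4074; 0.2037 -4.1852]
AᵀP(A−BK) = [0.1759 -3.7963; -3.7963 83.8148]
P' = Q + AᵀP(A−BK) = [4.4259 -2.2963; -2.2963 92.8148]
tr(P') = 97.2407


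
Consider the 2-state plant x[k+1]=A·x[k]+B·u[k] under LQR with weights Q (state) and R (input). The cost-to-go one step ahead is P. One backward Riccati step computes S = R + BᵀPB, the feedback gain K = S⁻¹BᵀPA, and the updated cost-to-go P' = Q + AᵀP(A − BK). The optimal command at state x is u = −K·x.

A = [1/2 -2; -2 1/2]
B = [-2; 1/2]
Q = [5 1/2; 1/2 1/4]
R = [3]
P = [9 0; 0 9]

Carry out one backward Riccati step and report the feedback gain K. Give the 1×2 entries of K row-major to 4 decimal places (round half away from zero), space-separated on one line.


-0.4364 0.9273

BᵀP = [-18.0000 4.5000]
S = R + BᵀPB = [3] + [38.2500] = [41.2500]
BᵀPA = [-18.0000 38.2500]
K = S⁻¹·BᵀPA = [-0.4364 0.9273]
A−BK = [-0.3727 -0.1455; -1.7818 0.0364]
AᵀP(A−BK) = [30.3955 -1.3091; -1.3091 2.7818]
P' = Q + AᵀP(A−BK) = [35.3955 -0.8091; -0.8091 3.0318]
tr(P') = 38.4273


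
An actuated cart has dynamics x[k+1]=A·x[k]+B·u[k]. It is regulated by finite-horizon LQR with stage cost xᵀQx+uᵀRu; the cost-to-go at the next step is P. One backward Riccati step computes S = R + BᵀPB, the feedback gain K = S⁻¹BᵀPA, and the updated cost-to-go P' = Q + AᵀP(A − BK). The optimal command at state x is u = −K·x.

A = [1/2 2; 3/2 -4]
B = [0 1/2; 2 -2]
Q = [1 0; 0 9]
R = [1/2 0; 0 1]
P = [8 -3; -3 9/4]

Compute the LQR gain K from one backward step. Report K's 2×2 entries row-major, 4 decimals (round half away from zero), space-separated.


0.7222 -0.4444 0.2593 2.1481

BᵀP = [-6.0000 4.5000; 10.0000 -6.0000]
S = R + BᵀPB = [1/2 0; 0 1] + [9.0000 -12.0000; -12.0000 17.0000] = [9.5000 -12.0000; -12.0000 18.0000]
BᵀPA = [3.7500 -30.0000; -4.0000 44.0000]
K = S⁻¹·BᵀPA = [0.7222 -0.4444; 0.2593 2.1481]
A−BK = [0.3704 0.9259; 0.5741 1.1852]
AᵀP(A−BK) = [0.8912 1.7593; 1.7593 8.1481]
P' = Q + AᵀP(A−BK) = [1.8912 1.7593; 1.7593 17.1481]
tr(P') = 19.0394


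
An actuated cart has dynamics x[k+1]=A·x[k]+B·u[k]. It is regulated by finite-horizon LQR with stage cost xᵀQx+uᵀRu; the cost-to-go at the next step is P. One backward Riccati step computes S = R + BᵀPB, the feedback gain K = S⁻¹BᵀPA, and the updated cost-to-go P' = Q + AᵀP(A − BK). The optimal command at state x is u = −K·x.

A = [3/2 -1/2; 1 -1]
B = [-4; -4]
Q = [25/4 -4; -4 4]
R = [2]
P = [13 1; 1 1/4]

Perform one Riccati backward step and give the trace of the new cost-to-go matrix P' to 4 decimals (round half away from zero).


10.6240

BᵀP = [-56.0000 -5.0000]
S = R + BᵀPB = [2] + [244.0000] = [246.0000]
BᵀPA = [-89.0000 33.0000]
K = S⁻¹·BᵀPA = [-0.3618 0.1341]
A−BK = [0.0528 0.0366; -0.4472 -0.4634]
AᵀP(A−BK) = [0.3008 -0.0610; -0.0610 0.0732]
P' = Q + AᵀP(A−BK) = [6.5508 -4.0610; -4.0610 4.0732]
tr(P') = 10.6240


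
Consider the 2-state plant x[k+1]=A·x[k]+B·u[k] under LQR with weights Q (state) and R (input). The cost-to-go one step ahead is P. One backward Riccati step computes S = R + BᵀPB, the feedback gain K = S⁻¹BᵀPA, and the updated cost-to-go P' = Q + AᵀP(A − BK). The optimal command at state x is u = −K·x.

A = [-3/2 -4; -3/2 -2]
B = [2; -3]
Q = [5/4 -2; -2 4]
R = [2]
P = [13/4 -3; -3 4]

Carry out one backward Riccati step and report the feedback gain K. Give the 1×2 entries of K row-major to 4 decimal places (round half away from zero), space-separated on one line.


0.0431 -0.2989

BᵀP = [15.5000 -18.0000]
S = R + BᵀPB = [2] + [85.0000] = [87.0000]
BᵀPA = [3.7500 -26.0000]
K = S⁻¹·BᵀPA = [0.0431 -0.2989]
A−BK = [-1.5862 -3.4023; -1.3707 -2.8966]
AᵀP(A−BK) = [2.6509 5.6207; 5.6207 12.2299]
P' = Q + AᵀP(A−BK) = [3.9009 3.6207; 3.6207 16.2299]
tr(P') = 20.1307


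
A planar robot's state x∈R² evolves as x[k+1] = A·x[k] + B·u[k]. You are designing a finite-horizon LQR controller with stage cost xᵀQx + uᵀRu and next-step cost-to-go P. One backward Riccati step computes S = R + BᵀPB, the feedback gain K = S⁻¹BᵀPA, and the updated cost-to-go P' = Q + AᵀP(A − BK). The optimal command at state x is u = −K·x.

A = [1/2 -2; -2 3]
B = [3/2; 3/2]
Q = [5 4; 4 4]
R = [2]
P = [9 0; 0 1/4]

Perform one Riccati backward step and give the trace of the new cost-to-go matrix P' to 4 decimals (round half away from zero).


19.5733

BᵀP = [13.5000 0.3750]
S = R + BᵀPB = [2] + [20.8125] = [22.8125]
BᵀPA = [6.0000 -25.8750]
K = S⁻¹·BᵀPA = [0.2630 -1.1342]
A−BK = [0.1055 -0.2986; -2.3945 4.7014]
AᵀP(A−BK) = [1.6719 -3.6945; -3.6945 8.9014]
P' = Q + AᵀP(A−BK) = [6.6719 0.3055; 0.3055 12.9014]
tr(P') = 19.5733


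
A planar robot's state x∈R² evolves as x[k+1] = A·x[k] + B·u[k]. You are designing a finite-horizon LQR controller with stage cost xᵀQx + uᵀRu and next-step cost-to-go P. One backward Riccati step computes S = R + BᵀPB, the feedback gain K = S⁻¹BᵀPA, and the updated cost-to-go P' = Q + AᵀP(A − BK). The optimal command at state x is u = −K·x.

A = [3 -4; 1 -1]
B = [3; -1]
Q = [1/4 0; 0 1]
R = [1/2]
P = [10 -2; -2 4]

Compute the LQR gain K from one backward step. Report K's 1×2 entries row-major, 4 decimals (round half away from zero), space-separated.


BᵀP = [32.0000 -10.0000]
S = R + BᵀPB = [1/2] + [106.0000] = [106.5000]
BᵀPA = [86.0000 -118.0000]
K = S⁻¹·BᵀPA = [0.8075 -1.1080]
A−BK = [0.5775 -0.6761; 1.8075 -2.1080]
AᵀP(A−BK) = [12.5540 -14.7136; -14.7136 17.2582]
P' = Q + AᵀP(A−BK) = [12.8040 -14.7136; -14.7136 18.2582]
tr(P') = 31.0622

0.8075 -1.1080


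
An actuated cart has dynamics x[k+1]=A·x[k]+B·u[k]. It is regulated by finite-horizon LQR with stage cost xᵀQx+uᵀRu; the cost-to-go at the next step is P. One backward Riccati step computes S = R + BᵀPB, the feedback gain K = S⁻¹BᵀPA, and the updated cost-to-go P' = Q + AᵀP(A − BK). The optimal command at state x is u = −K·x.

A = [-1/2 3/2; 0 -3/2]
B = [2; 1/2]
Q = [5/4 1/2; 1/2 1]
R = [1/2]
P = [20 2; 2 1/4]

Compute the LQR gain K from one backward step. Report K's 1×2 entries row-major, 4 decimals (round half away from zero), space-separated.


-0.2424 0.6541

BᵀP = [41.0000 4.1250]
S = R + BᵀPB = [1/2] + [84.0625] = [84.5625]
BᵀPA = [-20.5000 55.3125]
K = S⁻¹·BᵀPA = [-0.2424 0.6541]
A−BK = [-0.0152 0.1918; 0.1212 -1.8271]
AᵀP(A−BK) = [0.0303 -0.0909; -0.0909 0.3825]
P' = Q + AᵀP(A−BK) = [1.2803 0.4091; 0.4091 1.3825]
tr(P') = 2.6628


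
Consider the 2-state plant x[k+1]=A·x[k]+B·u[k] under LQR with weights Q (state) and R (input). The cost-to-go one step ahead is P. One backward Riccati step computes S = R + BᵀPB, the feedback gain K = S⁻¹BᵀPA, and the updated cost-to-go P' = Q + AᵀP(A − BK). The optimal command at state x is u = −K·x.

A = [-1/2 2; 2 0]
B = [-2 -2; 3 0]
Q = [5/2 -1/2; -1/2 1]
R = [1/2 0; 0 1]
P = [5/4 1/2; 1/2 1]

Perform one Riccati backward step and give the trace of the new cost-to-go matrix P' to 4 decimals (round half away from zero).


BᵀP = [-1.0000 2.0000; -2.5000 -1.0000]
S = R + BᵀPB = [1/2 0; 0 1] + [8.0000 2.0000; 2.0000 5.0000] = [8.5000 2.0000; 2.0000 6.0000]
BᵀPA = [4.5000 -2.0000; -0.7500 -5.0000]
K = S⁻¹·BᵀPA = [0.6064 -0.0426; -0.3271 -0.8191]
A−BK = [0.0585 0.2766; 0.1809 0.1277]
AᵀP(A−BK) = [0.3384 0.3271; 0.3271 0.8191]
P' = Q + AᵀP(A−BK) = [2.8384 -0.1729; -0.1729 1.8191]
tr(P') = 4.6576

4.6576


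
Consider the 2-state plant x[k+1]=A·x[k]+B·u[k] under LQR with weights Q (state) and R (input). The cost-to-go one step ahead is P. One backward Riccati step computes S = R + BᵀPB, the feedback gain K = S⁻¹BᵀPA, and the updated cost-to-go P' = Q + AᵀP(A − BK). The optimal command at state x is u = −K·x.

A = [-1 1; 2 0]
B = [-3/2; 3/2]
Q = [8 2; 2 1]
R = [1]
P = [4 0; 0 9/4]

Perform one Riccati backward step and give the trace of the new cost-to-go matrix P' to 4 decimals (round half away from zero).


BᵀP = [-6.0000 3.3750]
S = R + BᵀPB = [1] + [14.0625] = [15.0625]
BᵀPA = [12.7500 -6.0000]
K = S⁻¹·BᵀPA = [0.8465 -0.3983]
A−BK = [0.2697 0.4025; 0.7303 0.5975]
AᵀP(A−BK) = [2.2075 1.0788; 1.0788 1.6100]
P' = Q + AᵀP(A−BK) = [10.2075 3.0788; 3.0788 2.6100]
tr(P') = 12.8174

12.8174


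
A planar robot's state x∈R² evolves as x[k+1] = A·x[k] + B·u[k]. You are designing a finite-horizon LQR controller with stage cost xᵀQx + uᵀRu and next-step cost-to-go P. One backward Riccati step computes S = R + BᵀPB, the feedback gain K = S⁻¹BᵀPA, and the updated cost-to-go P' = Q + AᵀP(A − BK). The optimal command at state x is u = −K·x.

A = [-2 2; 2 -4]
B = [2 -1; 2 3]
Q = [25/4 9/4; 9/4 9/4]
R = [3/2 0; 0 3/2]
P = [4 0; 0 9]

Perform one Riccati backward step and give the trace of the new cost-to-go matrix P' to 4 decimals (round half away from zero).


BᵀP = [8.0000 18.0000; -4.0000 27.0000]
S = R + BᵀPB = [3/2 0; 0 3/2] + [52.0000 46.0000; 46.0000 85.0000] = [53.5000 46.0000; 46.0000 86.5000]
BᵀPA = [20.0000 -56.0000; 62.0000 -116.0000]
K = S⁻¹·BᵀPA = [-0.4467 0.1959; 0.9543 -1.4452]
A−BK = [-0.1523 0.1630; 0.0305 -0.0561]
AᵀP(A−BK) = [1.7665 -2.3147; -2.3147 3.3252]
P' = Q + AᵀP(A−BK) = [8.0165 -0.0647; -0.0647 5.5752]
tr(P') = 13.5917

13.5917


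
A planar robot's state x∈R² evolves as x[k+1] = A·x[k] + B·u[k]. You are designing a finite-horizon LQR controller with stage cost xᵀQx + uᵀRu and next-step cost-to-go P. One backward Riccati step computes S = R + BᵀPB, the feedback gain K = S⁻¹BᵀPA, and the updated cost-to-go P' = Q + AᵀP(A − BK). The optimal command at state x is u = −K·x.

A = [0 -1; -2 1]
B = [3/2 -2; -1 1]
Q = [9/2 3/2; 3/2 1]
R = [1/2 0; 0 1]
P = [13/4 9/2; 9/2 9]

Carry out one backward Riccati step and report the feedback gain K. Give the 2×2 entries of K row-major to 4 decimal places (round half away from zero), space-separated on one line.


BᵀP = [0.3750 -2.2500; -2.0000 0.0000]
S = R + BᵀPB = [1/2 0; 0 1] + [2.8125 -3.0000; -3.0000 4.0000] = [3.3125 -3.0000; -3.0000 5.0000]
BᵀPA = [4.5000 -2.6250; 0.0000 2.0000]
K = S⁻¹·BᵀPA = [2.9752 -0.9421; 1.7851 -0.1653]
A−BK = [-0.8926 0.0826; -0.8099 0.2231]
AᵀP(A−BK) = [22.6116 -4.7603; -4.7603 1.1074]
P' = Q + AᵀP(A−BK) = [27.1116 -3.2603; -3.2603 2.1074]
tr(P') = 29.2190

2.9752 -0.9421 1.7851 -0.1653


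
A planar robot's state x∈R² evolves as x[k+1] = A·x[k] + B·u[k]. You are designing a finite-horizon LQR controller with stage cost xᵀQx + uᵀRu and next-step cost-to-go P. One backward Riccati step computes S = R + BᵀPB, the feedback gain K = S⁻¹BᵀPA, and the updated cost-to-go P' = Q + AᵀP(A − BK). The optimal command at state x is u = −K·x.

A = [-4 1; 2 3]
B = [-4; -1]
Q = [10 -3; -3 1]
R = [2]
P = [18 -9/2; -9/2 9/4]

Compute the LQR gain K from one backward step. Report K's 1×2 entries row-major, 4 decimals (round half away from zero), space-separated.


BᵀP = [-67.5000 15.7500]
S = R + BᵀPB = [2] + [254.2500] = [256.2500]
BᵀPA = [301.5000 -20.2500]
K = S⁻¹·BᵀPA = [1.1766 -0.0790]
A−BK = [0.7063 0.6839; 3.1766 2.9210]
AᵀP(A−BK) = [14.2595 10.3259; 10.3259 9.6498]
P' = Q + AᵀP(A−BK) = [24.2595 7.3259; 7.3259 10.6498]
tr(P') = 34.9093

1.1766 -0.0790


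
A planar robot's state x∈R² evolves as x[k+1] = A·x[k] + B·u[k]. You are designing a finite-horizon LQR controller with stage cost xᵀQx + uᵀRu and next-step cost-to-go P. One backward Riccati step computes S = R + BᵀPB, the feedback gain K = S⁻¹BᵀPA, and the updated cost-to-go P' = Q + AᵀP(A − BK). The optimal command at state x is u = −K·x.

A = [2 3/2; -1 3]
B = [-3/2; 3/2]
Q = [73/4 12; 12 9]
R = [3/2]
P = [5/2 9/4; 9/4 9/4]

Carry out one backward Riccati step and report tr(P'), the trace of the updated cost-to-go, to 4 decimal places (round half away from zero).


BᵀP = [-0.3750 0.0000]
S = R + BᵀPB = [3/2] + [0.5625] = [2.0625]
BᵀPA = [-0.7500 -0.5625]
K = S⁻¹·BᵀPA = [-0.3636 -0.2727]
A−BK = [1.4545 1.0909; -0.4545 3.4091]
AᵀP(A−BK) = [2.9773 10.6705; 10.6705 45.9716]
P' = Q + AᵀP(A−BK) = [21.2273 22.6705; 22.6705 54.9716]
tr(P') = 76.1989

76.1989


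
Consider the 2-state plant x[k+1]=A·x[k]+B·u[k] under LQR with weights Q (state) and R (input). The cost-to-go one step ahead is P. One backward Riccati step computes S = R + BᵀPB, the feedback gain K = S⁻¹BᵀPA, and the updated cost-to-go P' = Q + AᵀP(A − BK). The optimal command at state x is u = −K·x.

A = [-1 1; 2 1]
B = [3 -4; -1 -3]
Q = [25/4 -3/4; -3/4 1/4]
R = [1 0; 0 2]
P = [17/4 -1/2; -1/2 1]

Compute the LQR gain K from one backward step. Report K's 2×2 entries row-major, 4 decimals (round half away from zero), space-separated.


BᵀP = [13.2500 -2.5000; -15.5000 -1.0000]
S = R + BᵀPB = [1 0; 0 2] + [42.2500 -45.5000; -45.5000 65.0000] = [43.2500 -45.5000; -45.5000 67.0000]
BᵀPA = [-18.2500 10.7500; 13.5000 -16.5000]
K = S⁻¹·BᵀPA = [-0.7353 -0.0369; -0.2979 -0.2713]
A−BK = [0.0145 0.0254; 0.3710 0.1492]
AᵀP(A−BK) = [0.8514 0.2399; 0.2399 0.1698]
P' = Q + AᵀP(A−BK) = [7.1014 -0.5101; -0.5101 0.4198]
tr(P') = 7.5211

-0.7353 -0.0369 -0.2979 -0.2713


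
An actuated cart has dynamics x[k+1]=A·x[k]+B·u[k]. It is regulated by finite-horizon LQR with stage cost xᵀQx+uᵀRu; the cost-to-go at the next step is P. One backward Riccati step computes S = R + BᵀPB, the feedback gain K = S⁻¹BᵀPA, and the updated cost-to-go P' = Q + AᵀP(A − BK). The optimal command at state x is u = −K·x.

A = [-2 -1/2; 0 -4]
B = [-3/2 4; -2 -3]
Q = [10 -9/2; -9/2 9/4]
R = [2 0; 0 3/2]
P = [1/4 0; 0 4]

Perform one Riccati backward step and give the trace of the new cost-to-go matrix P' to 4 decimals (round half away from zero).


BᵀP = [-0.3750 -8.0000; 1.0000 -12.0000]
S = R + BᵀPB = [2 0; 0 3/2] + [16.5625 22.5000; 22.5000 40.0000] = [18.5625 22.5000; 22.5000 41.5000]
BᵀPA = [0.7500 32.1875; -2.0000 47.5000]
K = S⁻¹·BᵀPA = [0.2882 1.0111; -0.2045 0.5964]
A−BK = [-0.7497 -1.3688; -0.0369 -0.1886]
AᵀP(A−BK) = [0.3749 0.6844; 0.6844 3.1890]
P' = Q + AᵀP(A−BK) = [10.3749 -3.8156; -3.8156 5.4390]
tr(P') = 15.8138

15.8138


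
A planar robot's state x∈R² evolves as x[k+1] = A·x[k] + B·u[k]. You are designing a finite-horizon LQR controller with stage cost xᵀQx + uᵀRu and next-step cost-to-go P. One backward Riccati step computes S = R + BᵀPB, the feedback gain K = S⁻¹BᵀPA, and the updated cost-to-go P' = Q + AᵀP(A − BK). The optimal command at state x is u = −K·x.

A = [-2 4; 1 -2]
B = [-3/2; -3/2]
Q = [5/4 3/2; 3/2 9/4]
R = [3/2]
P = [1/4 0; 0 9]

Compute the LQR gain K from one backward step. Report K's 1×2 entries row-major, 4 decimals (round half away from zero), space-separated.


-0.5714 1.1429

BᵀP = [-0.3750 -13.5000]
S = R + BᵀPB = [3/2] + [20.8125] = [22.3125]
BᵀPA = [-12.7500 25.5000]
K = S⁻¹·BᵀPA = [-0.5714 1.1429]
A−BK = [-2.8571 5.7143; 0.1429 -0.2857]
AᵀP(A−BK) = [2.7143 -5.4286; -5.4286 10.8571]
P' = Q + AᵀP(A−BK) = [3.9643 -3.9286; -3.9286 13.1071]
tr(P') = 17.0714


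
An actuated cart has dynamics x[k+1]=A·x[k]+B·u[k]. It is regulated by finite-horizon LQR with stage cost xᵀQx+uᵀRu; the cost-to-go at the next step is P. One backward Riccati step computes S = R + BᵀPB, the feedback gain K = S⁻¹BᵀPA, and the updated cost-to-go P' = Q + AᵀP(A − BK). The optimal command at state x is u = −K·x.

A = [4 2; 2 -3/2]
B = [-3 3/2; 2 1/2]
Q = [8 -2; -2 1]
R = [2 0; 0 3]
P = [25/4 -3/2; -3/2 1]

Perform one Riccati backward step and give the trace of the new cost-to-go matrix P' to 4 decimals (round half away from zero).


BᵀP = [-21.7500 6.5000; 8.6250 -1.7500]
S = R + BᵀPB = [2 0; 0 3] + [78.2500 -29.3750; -29.3750 12.0625] = [80.2500 -29.3750; -29.3750 15.0625]
BᵀPA = [-74.0000 -53.2500; 31.0000 19.8750]
K = S⁻¹·BᵀPA = [-0.5898 -0.6310; 0.9078 0.0889]
A−BK = [0.8688 -0.0264; 2.7257 -0.2824]
AᵀP(A−BK) = [8.2111 0.5493; 0.5493 0.8818]
P' = Q + AᵀP(A−BK) = [16.2111 -1.4507; -1.4507 1.8818]
tr(P') = 18.0929

18.0929


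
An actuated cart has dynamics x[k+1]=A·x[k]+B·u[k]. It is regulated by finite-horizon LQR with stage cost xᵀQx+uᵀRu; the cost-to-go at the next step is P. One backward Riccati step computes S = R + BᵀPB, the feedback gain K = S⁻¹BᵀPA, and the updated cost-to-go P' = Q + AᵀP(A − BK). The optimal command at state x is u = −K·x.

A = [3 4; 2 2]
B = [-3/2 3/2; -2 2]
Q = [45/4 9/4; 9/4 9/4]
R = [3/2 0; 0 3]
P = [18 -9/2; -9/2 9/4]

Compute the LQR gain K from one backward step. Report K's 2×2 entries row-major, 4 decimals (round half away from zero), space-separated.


BᵀP = [-18.0000 2.2500; 18.0000 -2.2500]
S = R + BᵀPB = [3/2 0; 0 3] + [22.5000 -22.5000; -22.5000 22.5000] = [24.0000 -22.5000; -22.5000 25.5000]
BᵀPA = [-49.5000 -67.5000; 49.5000 67.5000]
K = S⁻¹·BᵀPA = [-1.4043 -1.9149; 0.7021 0.9574]
A−BK = [-0.1596 -0.3085; -2.2128 -3.7447]
AᵀP(A−BK) = [12.7340 19.8191; 19.8191 31.1170]
P' = Q + AᵀP(A−BK) = [23.9840 22.0691; 22.0691 33.3670]
tr(P') = 57.3511

-1.4043 -1.9149 0.7021 0.9574


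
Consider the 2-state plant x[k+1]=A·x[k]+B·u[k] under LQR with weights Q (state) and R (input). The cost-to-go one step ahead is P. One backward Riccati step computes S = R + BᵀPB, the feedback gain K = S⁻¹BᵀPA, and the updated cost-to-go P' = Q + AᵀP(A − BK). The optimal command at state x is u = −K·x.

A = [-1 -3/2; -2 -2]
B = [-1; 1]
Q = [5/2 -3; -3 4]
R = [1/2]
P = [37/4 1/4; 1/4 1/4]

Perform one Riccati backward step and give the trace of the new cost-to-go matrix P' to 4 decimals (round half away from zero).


BᵀP = [-9.0000 0.0000]
S = R + BᵀPB = [1/2] + [9.0000] = [9.5000]
BᵀPA = [9.0000 13.5000]
K = S⁻¹·BᵀPA = [0.9474 1.4211]
A−BK = [-0.0526 -0.0789; -2.9474 -3.4211]
AᵀP(A−BK) = [2.7237 3.3355; 3.3355 4.1283]
P' = Q + AᵀP(A−BK) = [5.2237 0.3355; 0.3355 8.1283]
tr(P') = 13.3520

13.3520


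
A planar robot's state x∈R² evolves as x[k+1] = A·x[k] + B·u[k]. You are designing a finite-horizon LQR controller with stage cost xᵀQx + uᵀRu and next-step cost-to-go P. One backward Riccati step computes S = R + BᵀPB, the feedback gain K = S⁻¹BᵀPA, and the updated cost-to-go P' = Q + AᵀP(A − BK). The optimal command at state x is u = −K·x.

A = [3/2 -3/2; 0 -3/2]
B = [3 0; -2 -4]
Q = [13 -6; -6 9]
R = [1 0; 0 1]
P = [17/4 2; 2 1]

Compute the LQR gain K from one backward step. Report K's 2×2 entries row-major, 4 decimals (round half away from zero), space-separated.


BᵀP = [8.7500 4.0000; -8.0000 -4.0000]
S = R + BᵀPB = [1 0; 0 1] + [18.2500 -16.0000; -16.0000 16.0000] = [19.2500 -16.0000; -16.0000 17.0000]
BᵀPA = [13.1250 -19.1250; -12.0000 18.0000]
K = S⁻¹·BᵀPA = [0.4368 -0.5211; -0.2947 0.5684]
A−BK = [0.1895 0.0632; -0.3053 -0.2684]
AᵀP(A−BK) = [0.2921 -0.4026; -0.4026 0.6158]
P' = Q + AᵀP(A−BK) = [13.2921 -6.4026; -6.4026 9.6158]
tr(P') = 22.9079

0.4368 -0.5211 -0.2947 0.5684


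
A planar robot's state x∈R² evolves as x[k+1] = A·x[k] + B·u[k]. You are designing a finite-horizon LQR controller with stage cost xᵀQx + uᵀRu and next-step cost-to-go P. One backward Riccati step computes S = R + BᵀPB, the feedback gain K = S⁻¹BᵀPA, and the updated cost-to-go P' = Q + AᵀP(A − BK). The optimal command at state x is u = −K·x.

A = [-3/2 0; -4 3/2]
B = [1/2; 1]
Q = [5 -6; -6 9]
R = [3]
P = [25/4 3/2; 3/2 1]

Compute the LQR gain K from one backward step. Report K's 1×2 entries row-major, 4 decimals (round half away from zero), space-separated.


-1.9735 0.3717

BᵀP = [4.6250 1.7500]
S = R + BᵀPB = [3] + [4.0625] = [7.0625]
BᵀPA = [-13.9375 2.6250]
K = S⁻¹·BᵀPA = [-1.9735 0.3717]
A−BK = [-0.5133 -0.1858; -2.0265 1.1283]
AᵀP(A−BK) = [20.5575 -4.1947; -4.1947 1.2743]
P' = Q + AᵀP(A−BK) = [25.5575 -10.1947; -10.1947 10.2743]
tr(P') = 35.8319


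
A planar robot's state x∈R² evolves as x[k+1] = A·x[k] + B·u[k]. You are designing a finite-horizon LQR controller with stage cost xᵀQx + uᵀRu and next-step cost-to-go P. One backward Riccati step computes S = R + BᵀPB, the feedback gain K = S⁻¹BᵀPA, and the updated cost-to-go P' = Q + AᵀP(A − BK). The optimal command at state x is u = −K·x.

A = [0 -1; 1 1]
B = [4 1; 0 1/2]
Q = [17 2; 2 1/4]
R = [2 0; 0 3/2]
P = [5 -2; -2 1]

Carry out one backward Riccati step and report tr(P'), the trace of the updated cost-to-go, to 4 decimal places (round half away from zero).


17.9054

BᵀP = [20.0000 -8.0000; 4.0000 -1.5000]
S = R + BᵀPB = [2 0; 0 3/2] + [80.0000 16.0000; 16.0000 3.2500] = [82.0000 16.0000; 16.0000 4.7500]
BᵀPA = [-8.0000 -28.0000; -1.5000 -5.5000]
K = S⁻¹·BᵀPA = [-0.1049 -0.3371; 0.0375 -0.0225]
A−BK = [0.3820 0.3708; 0.9813 1.0112]
AᵀP(A−BK) = [0.2172 0.2697; 0.2697 0.4382]
P' = Q + AᵀP(A−BK) = [17.2172 2.2697; 2.2697 0.6882]
tr(P') = 17.9054
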